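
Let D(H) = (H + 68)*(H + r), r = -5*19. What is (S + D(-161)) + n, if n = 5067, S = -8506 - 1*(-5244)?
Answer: 25613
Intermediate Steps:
r = -95
S = -3262 (S = -8506 + 5244 = -3262)
D(H) = (-95 + H)*(68 + H) (D(H) = (H + 68)*(H - 95) = (68 + H)*(-95 + H) = (-95 + H)*(68 + H))
(S + D(-161)) + n = (-3262 + (-6460 + (-161)² - 27*(-161))) + 5067 = (-3262 + (-6460 + 25921 + 4347)) + 5067 = (-3262 + 23808) + 5067 = 20546 + 5067 = 25613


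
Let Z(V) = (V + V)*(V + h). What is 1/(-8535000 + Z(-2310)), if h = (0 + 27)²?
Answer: -1/1230780 ≈ -8.1249e-7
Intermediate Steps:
h = 729 (h = 27² = 729)
Z(V) = 2*V*(729 + V) (Z(V) = (V + V)*(V + 729) = (2*V)*(729 + V) = 2*V*(729 + V))
1/(-8535000 + Z(-2310)) = 1/(-8535000 + 2*(-2310)*(729 - 2310)) = 1/(-8535000 + 2*(-2310)*(-1581)) = 1/(-8535000 + 7304220) = 1/(-1230780) = -1/1230780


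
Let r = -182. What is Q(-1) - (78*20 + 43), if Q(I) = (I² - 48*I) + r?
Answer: -1736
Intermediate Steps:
Q(I) = -182 + I² - 48*I (Q(I) = (I² - 48*I) - 182 = -182 + I² - 48*I)
Q(-1) - (78*20 + 43) = (-182 + (-1)² - 48*(-1)) - (78*20 + 43) = (-182 + 1 + 48) - (1560 + 43) = -133 - 1*1603 = -133 - 1603 = -1736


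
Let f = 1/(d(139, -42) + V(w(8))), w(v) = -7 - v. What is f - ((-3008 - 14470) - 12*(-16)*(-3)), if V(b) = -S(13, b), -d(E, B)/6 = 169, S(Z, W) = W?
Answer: 18035945/999 ≈ 18054.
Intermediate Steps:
d(E, B) = -1014 (d(E, B) = -6*169 = -1014)
V(b) = -b
f = -1/999 (f = 1/(-1014 - (-7 - 1*8)) = 1/(-1014 - (-7 - 8)) = 1/(-1014 - 1*(-15)) = 1/(-1014 + 15) = 1/(-999) = -1/999 ≈ -0.0010010)
f - ((-3008 - 14470) - 12*(-16)*(-3)) = -1/999 - ((-3008 - 14470) - 12*(-16)*(-3)) = -1/999 - (-17478 + 192*(-3)) = -1/999 - (-17478 - 576) = -1/999 - 1*(-18054) = -1/999 + 18054 = 18035945/999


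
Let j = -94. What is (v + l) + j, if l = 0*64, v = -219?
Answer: -313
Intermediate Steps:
l = 0
(v + l) + j = (-219 + 0) - 94 = -219 - 94 = -313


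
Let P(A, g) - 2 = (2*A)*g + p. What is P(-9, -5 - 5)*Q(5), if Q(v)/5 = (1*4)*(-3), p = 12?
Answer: -11640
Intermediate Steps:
Q(v) = -60 (Q(v) = 5*((1*4)*(-3)) = 5*(4*(-3)) = 5*(-12) = -60)
P(A, g) = 14 + 2*A*g (P(A, g) = 2 + ((2*A)*g + 12) = 2 + (2*A*g + 12) = 2 + (12 + 2*A*g) = 14 + 2*A*g)
P(-9, -5 - 5)*Q(5) = (14 + 2*(-9)*(-5 - 5))*(-60) = (14 + 2*(-9)*(-10))*(-60) = (14 + 180)*(-60) = 194*(-60) = -11640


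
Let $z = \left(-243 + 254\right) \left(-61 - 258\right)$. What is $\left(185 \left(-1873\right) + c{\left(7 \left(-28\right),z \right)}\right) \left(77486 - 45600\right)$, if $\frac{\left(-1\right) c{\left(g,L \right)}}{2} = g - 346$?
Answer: $-11014094006$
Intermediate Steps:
$z = -3509$ ($z = 11 \left(-319\right) = -3509$)
$c{\left(g,L \right)} = 692 - 2 g$ ($c{\left(g,L \right)} = - 2 \left(g - 346\right) = - 2 \left(-346 + g\right) = 692 - 2 g$)
$\left(185 \left(-1873\right) + c{\left(7 \left(-28\right),z \right)}\right) \left(77486 - 45600\right) = \left(185 \left(-1873\right) + \left(692 - 2 \cdot 7 \left(-28\right)\right)\right) \left(77486 - 45600\right) = \left(-346505 + \left(692 - -392\right)\right) 31886 = \left(-346505 + \left(692 + 392\right)\right) 31886 = \left(-346505 + 1084\right) 31886 = \left(-345421\right) 31886 = -11014094006$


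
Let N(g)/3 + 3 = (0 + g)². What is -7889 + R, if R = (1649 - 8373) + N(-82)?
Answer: 5550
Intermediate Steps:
N(g) = -9 + 3*g² (N(g) = -9 + 3*(0 + g)² = -9 + 3*g²)
R = 13439 (R = (1649 - 8373) + (-9 + 3*(-82)²) = -6724 + (-9 + 3*6724) = -6724 + (-9 + 20172) = -6724 + 20163 = 13439)
-7889 + R = -7889 + 13439 = 5550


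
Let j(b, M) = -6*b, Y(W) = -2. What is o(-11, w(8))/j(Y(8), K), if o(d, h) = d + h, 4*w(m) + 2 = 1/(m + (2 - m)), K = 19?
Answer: -91/96 ≈ -0.94792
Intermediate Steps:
w(m) = -3/8 (w(m) = -1/2 + 1/(4*(m + (2 - m))) = -1/2 + (1/4)/2 = -1/2 + (1/4)*(1/2) = -1/2 + 1/8 = -3/8)
o(-11, w(8))/j(Y(8), K) = (-11 - 3/8)/((-6*(-2))) = -91/8/12 = -91/8*1/12 = -91/96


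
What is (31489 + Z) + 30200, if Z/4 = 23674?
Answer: 156385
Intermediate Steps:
Z = 94696 (Z = 4*23674 = 94696)
(31489 + Z) + 30200 = (31489 + 94696) + 30200 = 126185 + 30200 = 156385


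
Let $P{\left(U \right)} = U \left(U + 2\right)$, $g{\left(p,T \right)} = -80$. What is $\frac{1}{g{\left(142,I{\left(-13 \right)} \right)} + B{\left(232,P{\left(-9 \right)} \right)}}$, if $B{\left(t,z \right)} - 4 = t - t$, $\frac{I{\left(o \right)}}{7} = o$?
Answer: $- \frac{1}{76} \approx -0.013158$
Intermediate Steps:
$I{\left(o \right)} = 7 o$
$P{\left(U \right)} = U \left(2 + U\right)$
$B{\left(t,z \right)} = 4$ ($B{\left(t,z \right)} = 4 + \left(t - t\right) = 4 + 0 = 4$)
$\frac{1}{g{\left(142,I{\left(-13 \right)} \right)} + B{\left(232,P{\left(-9 \right)} \right)}} = \frac{1}{-80 + 4} = \frac{1}{-76} = - \frac{1}{76}$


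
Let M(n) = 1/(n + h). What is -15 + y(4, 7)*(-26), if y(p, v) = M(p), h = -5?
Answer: 11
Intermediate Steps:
M(n) = 1/(-5 + n) (M(n) = 1/(n - 5) = 1/(-5 + n))
y(p, v) = 1/(-5 + p)
-15 + y(4, 7)*(-26) = -15 - 26/(-5 + 4) = -15 - 26/(-1) = -15 - 1*(-26) = -15 + 26 = 11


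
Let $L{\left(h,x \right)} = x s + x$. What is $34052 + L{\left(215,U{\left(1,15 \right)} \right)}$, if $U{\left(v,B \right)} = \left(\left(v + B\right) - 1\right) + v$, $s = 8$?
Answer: $34196$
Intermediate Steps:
$U{\left(v,B \right)} = -1 + B + 2 v$ ($U{\left(v,B \right)} = \left(\left(B + v\right) - 1\right) + v = \left(-1 + B + v\right) + v = -1 + B + 2 v$)
$L{\left(h,x \right)} = 9 x$ ($L{\left(h,x \right)} = x 8 + x = 8 x + x = 9 x$)
$34052 + L{\left(215,U{\left(1,15 \right)} \right)} = 34052 + 9 \left(-1 + 15 + 2 \cdot 1\right) = 34052 + 9 \left(-1 + 15 + 2\right) = 34052 + 9 \cdot 16 = 34052 + 144 = 34196$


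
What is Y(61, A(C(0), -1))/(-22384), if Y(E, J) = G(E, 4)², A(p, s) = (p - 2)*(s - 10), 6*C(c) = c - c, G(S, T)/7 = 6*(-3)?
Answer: -3969/5596 ≈ -0.70926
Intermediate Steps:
G(S, T) = -126 (G(S, T) = 7*(6*(-3)) = 7*(-18) = -126)
C(c) = 0 (C(c) = (c - c)/6 = (⅙)*0 = 0)
A(p, s) = (-10 + s)*(-2 + p) (A(p, s) = (-2 + p)*(-10 + s) = (-10 + s)*(-2 + p))
Y(E, J) = 15876 (Y(E, J) = (-126)² = 15876)
Y(61, A(C(0), -1))/(-22384) = 15876/(-22384) = 15876*(-1/22384) = -3969/5596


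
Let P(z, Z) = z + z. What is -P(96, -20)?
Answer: -192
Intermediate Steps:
P(z, Z) = 2*z
-P(96, -20) = -2*96 = -1*192 = -192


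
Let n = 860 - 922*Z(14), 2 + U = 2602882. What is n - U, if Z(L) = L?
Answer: -2614928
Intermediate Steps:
U = 2602880 (U = -2 + 2602882 = 2602880)
n = -12048 (n = 860 - 922*14 = 860 - 12908 = -12048)
n - U = -12048 - 1*2602880 = -12048 - 2602880 = -2614928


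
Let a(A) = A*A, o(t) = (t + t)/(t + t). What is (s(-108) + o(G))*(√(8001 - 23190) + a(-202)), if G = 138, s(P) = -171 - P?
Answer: -2529848 - 62*I*√15189 ≈ -2.5298e+6 - 7641.1*I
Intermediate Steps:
o(t) = 1 (o(t) = (2*t)/((2*t)) = (2*t)*(1/(2*t)) = 1)
a(A) = A²
(s(-108) + o(G))*(√(8001 - 23190) + a(-202)) = ((-171 - 1*(-108)) + 1)*(√(8001 - 23190) + (-202)²) = ((-171 + 108) + 1)*(√(-15189) + 40804) = (-63 + 1)*(I*√15189 + 40804) = -62*(40804 + I*√15189) = -2529848 - 62*I*√15189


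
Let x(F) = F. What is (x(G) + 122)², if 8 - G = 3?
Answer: 16129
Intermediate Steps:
G = 5 (G = 8 - 1*3 = 8 - 3 = 5)
(x(G) + 122)² = (5 + 122)² = 127² = 16129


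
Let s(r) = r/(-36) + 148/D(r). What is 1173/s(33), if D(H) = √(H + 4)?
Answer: 154836/85127 + 675648*√37/85127 ≈ 50.097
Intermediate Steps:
D(H) = √(4 + H)
s(r) = 148/√(4 + r) - r/36 (s(r) = r/(-36) + 148/(√(4 + r)) = r*(-1/36) + 148/√(4 + r) = -r/36 + 148/√(4 + r) = 148/√(4 + r) - r/36)
1173/s(33) = 1173/(148/√(4 + 33) - 1/36*33) = 1173/(148/√37 - 11/12) = 1173/(148*(√37/37) - 11/12) = 1173/(4*√37 - 11/12) = 1173/(-11/12 + 4*√37)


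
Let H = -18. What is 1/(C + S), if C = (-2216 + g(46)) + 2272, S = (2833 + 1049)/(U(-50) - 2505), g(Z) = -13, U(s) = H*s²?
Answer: 15835/679611 ≈ 0.023300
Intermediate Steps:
U(s) = -18*s²
S = -1294/15835 (S = (2833 + 1049)/(-18*(-50)² - 2505) = 3882/(-18*2500 - 2505) = 3882/(-45000 - 2505) = 3882/(-47505) = 3882*(-1/47505) = -1294/15835 ≈ -0.081718)
C = 43 (C = (-2216 - 13) + 2272 = -2229 + 2272 = 43)
1/(C + S) = 1/(43 - 1294/15835) = 1/(679611/15835) = 15835/679611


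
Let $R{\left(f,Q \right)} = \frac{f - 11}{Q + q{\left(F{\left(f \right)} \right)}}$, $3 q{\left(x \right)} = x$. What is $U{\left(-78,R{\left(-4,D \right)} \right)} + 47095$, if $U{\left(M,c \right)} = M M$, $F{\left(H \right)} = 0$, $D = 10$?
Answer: $53179$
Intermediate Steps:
$q{\left(x \right)} = \frac{x}{3}$
$R{\left(f,Q \right)} = \frac{-11 + f}{Q}$ ($R{\left(f,Q \right)} = \frac{f - 11}{Q + \frac{1}{3} \cdot 0} = \frac{-11 + f}{Q + 0} = \frac{-11 + f}{Q}$)
$U{\left(M,c \right)} = M^{2}$
$U{\left(-78,R{\left(-4,D \right)} \right)} + 47095 = \left(-78\right)^{2} + 47095 = 6084 + 47095 = 53179$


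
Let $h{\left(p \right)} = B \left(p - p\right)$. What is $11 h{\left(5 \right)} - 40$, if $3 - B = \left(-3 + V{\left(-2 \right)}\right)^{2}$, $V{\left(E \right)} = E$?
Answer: $-40$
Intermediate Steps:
$B = -22$ ($B = 3 - \left(-3 - 2\right)^{2} = 3 - \left(-5\right)^{2} = 3 - 25 = -22$)
$h{\left(p \right)} = 0$ ($h{\left(p \right)} = - 22 \left(p - p\right) = \left(-22\right) 0 = 0$)
$11 h{\left(5 \right)} - 40 = 11 \cdot 0 - 40 = 0 - 40 = -40$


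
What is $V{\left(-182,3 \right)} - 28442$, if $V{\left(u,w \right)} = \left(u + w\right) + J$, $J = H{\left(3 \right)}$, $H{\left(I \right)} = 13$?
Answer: $-28608$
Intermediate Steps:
$J = 13$
$V{\left(u,w \right)} = 13 + u + w$ ($V{\left(u,w \right)} = \left(u + w\right) + 13 = 13 + u + w$)
$V{\left(-182,3 \right)} - 28442 = \left(13 - 182 + 3\right) - 28442 = -166 - 28442 = -28608$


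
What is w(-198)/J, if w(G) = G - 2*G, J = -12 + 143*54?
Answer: 33/1285 ≈ 0.025681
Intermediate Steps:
J = 7710 (J = -12 + 7722 = 7710)
w(G) = -G
w(-198)/J = -1*(-198)/7710 = 198*(1/7710) = 33/1285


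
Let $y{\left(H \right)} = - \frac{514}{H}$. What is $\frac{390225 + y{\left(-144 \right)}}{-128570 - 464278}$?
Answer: $- \frac{28096457}{42685056} \approx -0.65823$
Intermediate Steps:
$\frac{390225 + y{\left(-144 \right)}}{-128570 - 464278} = \frac{390225 - \frac{514}{-144}}{-128570 - 464278} = \frac{390225 - - \frac{257}{72}}{-592848} = \left(390225 + \frac{257}{72}\right) \left(- \frac{1}{592848}\right) = \frac{28096457}{72} \left(- \frac{1}{592848}\right) = - \frac{28096457}{42685056}$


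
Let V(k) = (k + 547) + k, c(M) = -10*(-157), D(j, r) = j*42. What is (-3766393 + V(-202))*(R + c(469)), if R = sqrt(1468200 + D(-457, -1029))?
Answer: -5913012500 - 48961250*sqrt(8574) ≈ -1.0447e+10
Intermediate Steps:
D(j, r) = 42*j
c(M) = 1570
R = 13*sqrt(8574) (R = sqrt(1468200 + 42*(-457)) = sqrt(1468200 - 19194) = sqrt(1449006) = 13*sqrt(8574) ≈ 1203.7)
V(k) = 547 + 2*k (V(k) = (547 + k) + k = 547 + 2*k)
(-3766393 + V(-202))*(R + c(469)) = (-3766393 + (547 + 2*(-202)))*(13*sqrt(8574) + 1570) = (-3766393 + (547 - 404))*(1570 + 13*sqrt(8574)) = (-3766393 + 143)*(1570 + 13*sqrt(8574)) = -3766250*(1570 + 13*sqrt(8574)) = -5913012500 - 48961250*sqrt(8574)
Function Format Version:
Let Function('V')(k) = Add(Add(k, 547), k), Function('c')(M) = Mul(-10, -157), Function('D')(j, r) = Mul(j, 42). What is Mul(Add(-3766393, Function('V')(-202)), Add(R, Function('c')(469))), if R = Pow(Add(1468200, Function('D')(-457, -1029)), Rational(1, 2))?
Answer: Add(-5913012500, Mul(-48961250, Pow(8574, Rational(1, 2)))) ≈ -1.0447e+10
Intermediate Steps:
Function('D')(j, r) = Mul(42, j)
Function('c')(M) = 1570
R = Mul(13, Pow(8574, Rational(1, 2))) (R = Pow(Add(1468200, Mul(42, -457)), Rational(1, 2)) = Pow(Add(1468200, -19194), Rational(1, 2)) = Pow(1449006, Rational(1, 2)) = Mul(13, Pow(8574, Rational(1, 2))) ≈ 1203.7)
Function('V')(k) = Add(547, Mul(2, k)) (Function('V')(k) = Add(Add(547, k), k) = Add(547, Mul(2, k)))
Mul(Add(-3766393, Function('V')(-202)), Add(R, Function('c')(469))) = Mul(Add(-3766393, Add(547, Mul(2, -202))), Add(Mul(13, Pow(8574, Rational(1, 2))), 1570)) = Mul(Add(-3766393, Add(547, -404)), Add(1570, Mul(13, Pow(8574, Rational(1, 2))))) = Mul(Add(-3766393, 143), Add(1570, Mul(13, Pow(8574, Rational(1, 2))))) = Mul(-3766250, Add(1570, Mul(13, Pow(8574, Rational(1, 2))))) = Add(-5913012500, Mul(-48961250, Pow(8574, Rational(1, 2))))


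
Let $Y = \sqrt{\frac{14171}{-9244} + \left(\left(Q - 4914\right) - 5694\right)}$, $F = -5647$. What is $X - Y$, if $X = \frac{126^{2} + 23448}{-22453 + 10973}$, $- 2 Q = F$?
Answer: $- \frac{9831}{2870} - \frac{9 i \sqrt{2053482959}}{4622} \approx -3.4254 - 88.239 i$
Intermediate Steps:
$Q = \frac{5647}{2}$ ($Q = \left(- \frac{1}{2}\right) \left(-5647\right) = \frac{5647}{2} \approx 2823.5$)
$X = - \frac{9831}{2870}$ ($X = \frac{15876 + 23448}{-11480} = 39324 \left(- \frac{1}{11480}\right) = - \frac{9831}{2870} \approx -3.4254$)
$Y = \frac{9 i \sqrt{2053482959}}{4622}$ ($Y = \sqrt{\frac{14171}{-9244} + \left(\left(\frac{5647}{2} - 4914\right) - 5694\right)} = \sqrt{14171 \left(- \frac{1}{9244}\right) - \frac{15569}{2}} = \sqrt{- \frac{14171}{9244} - \frac{15569}{2}} = \sqrt{- \frac{71974089}{9244}} = \frac{9 i \sqrt{2053482959}}{4622} \approx 88.239 i$)
$X - Y = - \frac{9831}{2870} - \frac{9 i \sqrt{2053482959}}{4622}$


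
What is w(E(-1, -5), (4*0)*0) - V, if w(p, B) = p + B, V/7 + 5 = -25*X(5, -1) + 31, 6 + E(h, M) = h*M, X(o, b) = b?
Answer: -358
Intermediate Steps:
E(h, M) = -6 + M*h (E(h, M) = -6 + h*M = -6 + M*h)
V = 357 (V = -35 + 7*(-25*(-1) + 31) = -35 + 7*(25 + 31) = -35 + 7*56 = -35 + 392 = 357)
w(p, B) = B + p
w(E(-1, -5), (4*0)*0) - V = ((4*0)*0 + (-6 - 5*(-1))) - 1*357 = (0*0 + (-6 + 5)) - 357 = (0 - 1) - 357 = -1 - 357 = -358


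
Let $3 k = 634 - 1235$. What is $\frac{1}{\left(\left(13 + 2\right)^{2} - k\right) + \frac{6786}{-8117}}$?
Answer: $\frac{24351}{10336934} \approx 0.0023557$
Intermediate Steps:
$k = - \frac{601}{3}$ ($k = \frac{634 - 1235}{3} = \frac{1}{3} \left(-601\right) = - \frac{601}{3} \approx -200.33$)
$\frac{1}{\left(\left(13 + 2\right)^{2} - k\right) + \frac{6786}{-8117}} = \frac{1}{\left(\left(13 + 2\right)^{2} - - \frac{601}{3}\right) + \frac{6786}{-8117}} = \frac{1}{\left(15^{2} + \frac{601}{3}\right) + 6786 \left(- \frac{1}{8117}\right)} = \frac{1}{\left(225 + \frac{601}{3}\right) - \frac{6786}{8117}} = \frac{1}{\frac{1276}{3} - \frac{6786}{8117}} = \frac{1}{\frac{10336934}{24351}} = \frac{24351}{10336934}$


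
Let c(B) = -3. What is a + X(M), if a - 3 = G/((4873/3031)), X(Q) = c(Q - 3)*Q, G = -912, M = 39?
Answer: -3319794/4873 ≈ -681.26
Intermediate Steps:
X(Q) = -3*Q
a = -2749653/4873 (a = 3 - 912/(4873/3031) = 3 - 912/(4873*(1/3031)) = 3 - 912/4873/3031 = 3 - 912*3031/4873 = 3 - 2764272/4873 = -2749653/4873 ≈ -564.26)
a + X(M) = -2749653/4873 - 3*39 = -2749653/4873 - 117 = -3319794/4873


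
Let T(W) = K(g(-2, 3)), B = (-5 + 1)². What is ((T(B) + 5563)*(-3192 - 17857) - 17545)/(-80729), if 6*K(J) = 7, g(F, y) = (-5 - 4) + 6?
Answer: 63893285/44034 ≈ 1451.0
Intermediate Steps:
B = 16 (B = (-4)² = 16)
g(F, y) = -3 (g(F, y) = -9 + 6 = -3)
K(J) = 7/6 (K(J) = (⅙)*7 = 7/6)
T(W) = 7/6
((T(B) + 5563)*(-3192 - 17857) - 17545)/(-80729) = ((7/6 + 5563)*(-3192 - 17857) - 17545)/(-80729) = ((33385/6)*(-21049) - 17545)*(-1/80729) = (-702720865/6 - 17545)*(-1/80729) = -702826135/6*(-1/80729) = 63893285/44034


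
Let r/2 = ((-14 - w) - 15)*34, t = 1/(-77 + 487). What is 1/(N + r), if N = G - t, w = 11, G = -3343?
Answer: -410/2485831 ≈ -0.00016493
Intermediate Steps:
t = 1/410 ≈ 0.0024390
N = -1370631/410 (N = -3343 - 1*1/410 = -3343 - 1/410 = -1370631/410 ≈ -3343.0)
r = -2720 (r = 2*(((-14 - 1*11) - 15)*34) = 2*(((-14 - 11) - 15)*34) = 2*((-25 - 15)*34) = 2*(-40*34) = 2*(-1360) = -2720)
1/(N + r) = 1/(-1370631/410 - 2720) = 1/(-2485831/410) = -410/2485831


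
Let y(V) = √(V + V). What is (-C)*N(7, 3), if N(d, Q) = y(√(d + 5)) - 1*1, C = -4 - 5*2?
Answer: -14 + 28*3^(¼) ≈ 22.850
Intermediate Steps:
C = -14 (C = -4 - 10 = -14)
y(V) = √2*√V (y(V) = √(2*V) = √2*√V)
N(d, Q) = -1 + √2*(5 + d)^(¼) (N(d, Q) = √2*√(√(d + 5)) - 1*1 = √2*√(√(5 + d)) - 1 = √2*(5 + d)^(¼) - 1 = -1 + √2*(5 + d)^(¼))
(-C)*N(7, 3) = (-1*(-14))*(-1 + √2*(5 + 7)^(¼)) = 14*(-1 + √2*12^(¼)) = 14*(-1 + √2*(√2*3^(¼))) = 14*(-1 + 2*3^(¼)) = -14 + 28*3^(¼)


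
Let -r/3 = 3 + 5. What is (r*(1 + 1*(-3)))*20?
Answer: 960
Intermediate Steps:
r = -24 (r = -3*(3 + 5) = -3*8 = -24)
(r*(1 + 1*(-3)))*20 = -24*(1 + 1*(-3))*20 = -24*(1 - 3)*20 = -24*(-2)*20 = 48*20 = 960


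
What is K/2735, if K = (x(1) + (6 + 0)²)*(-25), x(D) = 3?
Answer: -195/547 ≈ -0.35649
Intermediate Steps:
K = -975 (K = (3 + (6 + 0)²)*(-25) = (3 + 6²)*(-25) = (3 + 36)*(-25) = 39*(-25) = -975)
K/2735 = -975/2735 = -975*1/2735 = -195/547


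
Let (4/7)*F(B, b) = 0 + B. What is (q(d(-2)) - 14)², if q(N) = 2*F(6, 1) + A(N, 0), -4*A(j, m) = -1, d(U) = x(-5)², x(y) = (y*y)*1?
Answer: 841/16 ≈ 52.563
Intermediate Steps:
x(y) = y² (x(y) = y²*1 = y²)
F(B, b) = 7*B/4 (F(B, b) = 7*(0 + B)/4 = 7*B/4)
d(U) = 625 (d(U) = ((-5)²)² = 25² = 625)
A(j, m) = ¼ (A(j, m) = -¼*(-1) = ¼)
q(N) = 85/4 (q(N) = 2*((7/4)*6) + ¼ = 2*(21/2) + ¼ = 21 + ¼ = 85/4)
(q(d(-2)) - 14)² = (85/4 - 14)² = (29/4)² = 841/16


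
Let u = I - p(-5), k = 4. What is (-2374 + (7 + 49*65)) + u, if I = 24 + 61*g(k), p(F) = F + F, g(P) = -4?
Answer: 608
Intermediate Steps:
p(F) = 2*F
I = -220 (I = 24 + 61*(-4) = 24 - 244 = -220)
u = -210 (u = -220 - 2*(-5) = -220 - 1*(-10) = -220 + 10 = -210)
(-2374 + (7 + 49*65)) + u = (-2374 + (7 + 49*65)) - 210 = (-2374 + (7 + 3185)) - 210 = (-2374 + 3192) - 210 = 818 - 210 = 608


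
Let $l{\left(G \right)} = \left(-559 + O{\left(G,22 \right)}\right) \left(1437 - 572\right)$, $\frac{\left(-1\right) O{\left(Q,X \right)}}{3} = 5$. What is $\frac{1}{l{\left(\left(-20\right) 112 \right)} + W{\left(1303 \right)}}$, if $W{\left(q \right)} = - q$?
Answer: $- \frac{1}{497813} \approx -2.0088 \cdot 10^{-6}$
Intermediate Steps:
$O{\left(Q,X \right)} = -15$ ($O{\left(Q,X \right)} = \left(-3\right) 5 = -15$)
$l{\left(G \right)} = -496510$ ($l{\left(G \right)} = \left(-559 - 15\right) \left(1437 - 572\right) = \left(-574\right) 865 = -496510$)
$\frac{1}{l{\left(\left(-20\right) 112 \right)} + W{\left(1303 \right)}} = \frac{1}{-496510 - 1303} = \frac{1}{-497813} = - \frac{1}{497813}$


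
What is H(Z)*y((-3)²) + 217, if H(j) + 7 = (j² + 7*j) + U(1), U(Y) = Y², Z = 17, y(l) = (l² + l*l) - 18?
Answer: 58105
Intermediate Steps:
y(l) = -18 + 2*l² (y(l) = (l² + l²) - 18 = 2*l² - 18 = -18 + 2*l²)
H(j) = -6 + j² + 7*j (H(j) = -7 + ((j² + 7*j) + 1²) = -7 + ((j² + 7*j) + 1) = -7 + (1 + j² + 7*j) = -6 + j² + 7*j)
H(Z)*y((-3)²) + 217 = (-6 + 17² + 7*17)*(-18 + 2*((-3)²)²) + 217 = (-6 + 289 + 119)*(-18 + 2*9²) + 217 = 402*(-18 + 2*81) + 217 = 402*(-18 + 162) + 217 = 402*144 + 217 = 57888 + 217 = 58105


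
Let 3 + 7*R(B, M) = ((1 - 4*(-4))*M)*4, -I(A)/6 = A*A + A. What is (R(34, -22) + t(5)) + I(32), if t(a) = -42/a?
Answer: -229549/35 ≈ -6558.5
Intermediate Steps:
I(A) = -6*A - 6*A² (I(A) = -6*(A*A + A) = -6*(A² + A) = -6*(A + A²) = -6*A - 6*A²)
R(B, M) = -3/7 + 68*M/7 (R(B, M) = -3/7 + (((1 - 4*(-4))*M)*4)/7 = -3/7 + (((1 + 16)*M)*4)/7 = -3/7 + ((17*M)*4)/7 = -3/7 + (68*M)/7 = -3/7 + 68*M/7)
(R(34, -22) + t(5)) + I(32) = ((-3/7 + (68/7)*(-22)) - 42/5) - 6*32*(1 + 32) = ((-3/7 - 1496/7) - 42*⅕) - 6*32*33 = (-1499/7 - 42/5) - 6336 = -7789/35 - 6336 = -229549/35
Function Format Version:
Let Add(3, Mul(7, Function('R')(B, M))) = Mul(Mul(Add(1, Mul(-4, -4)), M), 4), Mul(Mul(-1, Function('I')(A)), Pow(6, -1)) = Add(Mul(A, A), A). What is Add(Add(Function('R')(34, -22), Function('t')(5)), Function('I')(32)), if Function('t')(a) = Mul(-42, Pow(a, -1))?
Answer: Rational(-229549, 35) ≈ -6558.5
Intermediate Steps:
Function('I')(A) = Add(Mul(-6, A), Mul(-6, Pow(A, 2))) (Function('I')(A) = Mul(-6, Add(Mul(A, A), A)) = Mul(-6, Add(Pow(A, 2), A)) = Mul(-6, Add(A, Pow(A, 2))) = Add(Mul(-6, A), Mul(-6, Pow(A, 2))))
Function('R')(B, M) = Add(Rational(-3, 7), Mul(Rational(68, 7), M)) (Function('R')(B, M) = Add(Rational(-3, 7), Mul(Rational(1, 7), Mul(Mul(Add(1, Mul(-4, -4)), M), 4))) = Add(Rational(-3, 7), Mul(Rational(1, 7), Mul(Mul(Add(1, 16), M), 4))) = Add(Rational(-3, 7), Mul(Rational(1, 7), Mul(Mul(17, M), 4))) = Add(Rational(-3, 7), Mul(Rational(1, 7), Mul(68, M))) = Add(Rational(-3, 7), Mul(Rational(68, 7), M)))
Add(Add(Function('R')(34, -22), Function('t')(5)), Function('I')(32)) = Add(Add(Add(Rational(-3, 7), Mul(Rational(68, 7), -22)), Mul(-42, Pow(5, -1))), Mul(-6, 32, Add(1, 32))) = Add(Add(Add(Rational(-3, 7), Rational(-1496, 7)), Mul(-42, Rational(1, 5))), Mul(-6, 32, 33)) = Add(Add(Rational(-1499, 7), Rational(-42, 5)), -6336) = Add(Rational(-7789, 35), -6336) = Rational(-229549, 35)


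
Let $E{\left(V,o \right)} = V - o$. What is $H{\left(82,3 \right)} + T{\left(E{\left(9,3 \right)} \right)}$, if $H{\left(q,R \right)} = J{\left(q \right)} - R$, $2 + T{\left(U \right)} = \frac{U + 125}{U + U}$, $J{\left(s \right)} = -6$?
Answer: $- \frac{1}{12} \approx -0.083333$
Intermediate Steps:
$T{\left(U \right)} = -2 + \frac{125 + U}{2 U}$ ($T{\left(U \right)} = -2 + \frac{U + 125}{U + U} = -2 + \frac{125 + U}{2 U}$)
$H{\left(q,R \right)} = -6 - R$
$H{\left(82,3 \right)} + T{\left(E{\left(9,3 \right)} \right)} = \left(-6 - 3\right) + \frac{125 - 3 \left(9 - 3\right)}{2 \left(9 - 3\right)} = -9 + \frac{125 - 18}{2 \cdot 6} = -9 + \frac{1}{2} \cdot \frac{1}{6} \left(125 - 18\right) = -9 + \frac{1}{2} \cdot \frac{1}{6} \cdot 107 = -9 + \frac{107}{12} = - \frac{1}{12}$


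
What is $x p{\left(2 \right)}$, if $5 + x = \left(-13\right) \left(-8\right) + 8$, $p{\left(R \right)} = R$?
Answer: $214$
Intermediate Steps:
$x = 107$ ($x = -5 + \left(\left(-13\right) \left(-8\right) + 8\right) = -5 + \left(104 + 8\right) = -5 + 112 = 107$)
$x p{\left(2 \right)} = 107 \cdot 2 = 214$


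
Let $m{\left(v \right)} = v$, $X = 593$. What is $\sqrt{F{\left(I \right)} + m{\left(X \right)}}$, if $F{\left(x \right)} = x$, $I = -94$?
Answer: $\sqrt{499} \approx 22.338$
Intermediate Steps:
$\sqrt{F{\left(I \right)} + m{\left(X \right)}} = \sqrt{-94 + 593} = \sqrt{499}$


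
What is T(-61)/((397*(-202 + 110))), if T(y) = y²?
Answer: -3721/36524 ≈ -0.10188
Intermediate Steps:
T(-61)/((397*(-202 + 110))) = (-61)²/((397*(-202 + 110))) = 3721/((397*(-92))) = 3721/(-36524) = 3721*(-1/36524) = -3721/36524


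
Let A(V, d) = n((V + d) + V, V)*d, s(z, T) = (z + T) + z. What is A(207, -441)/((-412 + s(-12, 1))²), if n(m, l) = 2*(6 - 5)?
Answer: -98/21025 ≈ -0.0046611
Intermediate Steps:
s(z, T) = T + 2*z (s(z, T) = (T + z) + z = T + 2*z)
n(m, l) = 2 (n(m, l) = 2*1 = 2)
A(V, d) = 2*d
A(207, -441)/((-412 + s(-12, 1))²) = (2*(-441))/((-412 + (1 + 2*(-12)))²) = -882/(-412 + (1 - 24))² = -882/(-412 - 23)² = -882/((-435)²) = -882/189225 = -882*1/189225 = -98/21025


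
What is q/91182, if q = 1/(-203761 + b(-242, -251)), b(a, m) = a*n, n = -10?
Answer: -1/18358675062 ≈ -5.4470e-11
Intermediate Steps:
b(a, m) = -10*a (b(a, m) = a*(-10) = -10*a)
q = -1/201341 (q = 1/(-203761 - 10*(-242)) = 1/(-203761 + 2420) = 1/(-201341) = -1/201341 ≈ -4.9667e-6)
q/91182 = -1/201341/91182 = -1/201341*1/91182 = -1/18358675062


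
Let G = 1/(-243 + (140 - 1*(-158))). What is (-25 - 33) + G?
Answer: -3189/55 ≈ -57.982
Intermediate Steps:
G = 1/55 (G = 1/(-243 + (140 + 158)) = 1/(-243 + 298) = 1/55 ≈ 0.018182)
(-25 - 33) + G = (-25 - 33) + 1/55 = -58 + 1/55 = -3189/55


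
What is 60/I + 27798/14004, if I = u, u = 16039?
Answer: 74448727/37435026 ≈ 1.9887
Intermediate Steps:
I = 16039
60/I + 27798/14004 = 60/16039 + 27798/14004 = 60*(1/16039) + 27798*(1/14004) = 60/16039 + 4633/2334 = 74448727/37435026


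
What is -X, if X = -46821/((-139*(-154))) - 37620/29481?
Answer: 728541207/210356762 ≈ 3.4634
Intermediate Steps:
X = -728541207/210356762 (X = -46821/21406 - 37620*1/29481 = -46821*1/21406 - 12540/9827 = -46821/21406 - 12540/9827 = -728541207/210356762 ≈ -3.4634)
-X = -1*(-728541207/210356762) = 728541207/210356762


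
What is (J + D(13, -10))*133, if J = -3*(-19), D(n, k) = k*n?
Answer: -9709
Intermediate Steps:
J = 57
(J + D(13, -10))*133 = (57 - 10*13)*133 = (57 - 130)*133 = -73*133 = -9709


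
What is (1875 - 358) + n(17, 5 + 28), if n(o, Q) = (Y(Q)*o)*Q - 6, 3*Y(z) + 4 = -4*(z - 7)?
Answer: -18685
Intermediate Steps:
Y(z) = 8 - 4*z/3 (Y(z) = -4/3 + (-4*(z - 7))/3 = -4/3 + (-4*(-7 + z))/3 = -4/3 + (28 - 4*z)/3 = -4/3 + (28/3 - 4*z/3) = 8 - 4*z/3)
n(o, Q) = -6 + Q*o*(8 - 4*Q/3) (n(o, Q) = ((8 - 4*Q/3)*o)*Q - 6 = (o*(8 - 4*Q/3))*Q - 6 = Q*o*(8 - 4*Q/3) - 6 = -6 + Q*o*(8 - 4*Q/3))
(1875 - 358) + n(17, 5 + 28) = (1875 - 358) + (-6 - 4/3*(5 + 28)*17*(-6 + (5 + 28))) = 1517 + (-6 - 4/3*33*17*(-6 + 33)) = 1517 + (-6 - 4/3*33*17*27) = 1517 + (-6 - 20196) = 1517 - 20202 = -18685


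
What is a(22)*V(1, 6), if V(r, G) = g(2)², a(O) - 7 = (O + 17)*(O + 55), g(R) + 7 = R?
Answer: 75250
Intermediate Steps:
g(R) = -7 + R
a(O) = 7 + (17 + O)*(55 + O) (a(O) = 7 + (O + 17)*(O + 55) = 7 + (17 + O)*(55 + O))
V(r, G) = 25 (V(r, G) = (-7 + 2)² = (-5)² = 25)
a(22)*V(1, 6) = (942 + 22² + 72*22)*25 = (942 + 484 + 1584)*25 = 3010*25 = 75250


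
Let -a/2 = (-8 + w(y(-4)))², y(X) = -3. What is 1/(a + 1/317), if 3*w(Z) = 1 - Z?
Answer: -2853/253591 ≈ -0.011250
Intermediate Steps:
w(Z) = ⅓ - Z/3 (w(Z) = (1 - Z)/3 = ⅓ - Z/3)
a = -800/9 (a = -2*(-8 + (⅓ - ⅓*(-3)))² = -2*(-8 + (⅓ + 1))² = -2*(-8 + 4/3)² = -2*(-20/3)² = -2*400/9 = -800/9 ≈ -88.889)
1/(a + 1/317) = 1/(-800/9 + 1/317) = 1/(-253591/2853) = -2853/253591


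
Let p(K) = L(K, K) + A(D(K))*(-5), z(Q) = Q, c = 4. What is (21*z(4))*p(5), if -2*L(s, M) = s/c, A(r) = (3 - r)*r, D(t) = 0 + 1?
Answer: -1785/2 ≈ -892.50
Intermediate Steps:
D(t) = 1
A(r) = r*(3 - r)
L(s, M) = -s/8 (L(s, M) = -s/(2*4) = -s/8)
p(K) = -10 - K/8 (p(K) = -K/8 + (1*(3 - 1*1))*(-5) = -K/8 + (1*(3 - 1))*(-5) = -K/8 + (1*2)*(-5) = -K/8 + 2*(-5) = -K/8 - 10 = -10 - K/8)
(21*z(4))*p(5) = (21*4)*(-10 - 1/8*5) = 84*(-10 - 5/8) = 84*(-85/8) = -1785/2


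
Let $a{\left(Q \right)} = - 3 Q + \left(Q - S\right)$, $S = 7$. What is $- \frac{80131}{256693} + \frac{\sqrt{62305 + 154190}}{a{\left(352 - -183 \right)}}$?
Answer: $- \frac{80131}{256693} - \frac{\sqrt{24055}}{359} \approx -0.74419$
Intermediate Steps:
$a{\left(Q \right)} = -7 - 2 Q$ ($a{\left(Q \right)} = - 3 Q + \left(Q - 7\right) = - 3 Q + \left(-7 + Q\right) = -7 - 2 Q$)
$- \frac{80131}{256693} + \frac{\sqrt{62305 + 154190}}{a{\left(352 - -183 \right)}} = - \frac{80131}{256693} + \frac{\sqrt{62305 + 154190}}{-7 - 2 \left(352 - -183\right)} = \left(-80131\right) \frac{1}{256693} + \frac{\sqrt{216495}}{-7 - 2 \left(352 + 183\right)} = - \frac{80131}{256693} + \frac{3 \sqrt{24055}}{-7 - 1070} = - \frac{80131}{256693} + \frac{3 \sqrt{24055}}{-1077} = - \frac{80131}{256693} + 3 \sqrt{24055} \left(- \frac{1}{1077}\right) = - \frac{80131}{256693} - \frac{\sqrt{24055}}{359}$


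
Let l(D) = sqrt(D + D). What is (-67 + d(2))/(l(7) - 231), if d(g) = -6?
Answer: 2409/7621 + 73*sqrt(14)/53347 ≈ 0.32122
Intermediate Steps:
l(D) = sqrt(2)*sqrt(D) (l(D) = sqrt(2*D) = sqrt(2)*sqrt(D))
(-67 + d(2))/(l(7) - 231) = (-67 - 6)/(sqrt(2)*sqrt(7) - 231) = -73/(sqrt(14) - 231) = -73/(-231 + sqrt(14))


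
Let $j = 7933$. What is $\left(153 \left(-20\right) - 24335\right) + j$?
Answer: $-19462$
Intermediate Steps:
$\left(153 \left(-20\right) - 24335\right) + j = \left(153 \left(-20\right) - 24335\right) + 7933 = \left(-3060 - 24335\right) + 7933 = -27395 + 7933 = -19462$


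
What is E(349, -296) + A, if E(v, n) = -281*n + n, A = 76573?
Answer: 159453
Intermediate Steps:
E(v, n) = -280*n
E(349, -296) + A = -280*(-296) + 76573 = 82880 + 76573 = 159453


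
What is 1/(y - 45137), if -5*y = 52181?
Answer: -5/277866 ≈ -1.7994e-5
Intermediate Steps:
y = -52181/5 (y = -⅕*52181 = -52181/5 ≈ -10436.)
1/(y - 45137) = 1/(-52181/5 - 45137) = 1/(-277866/5) = -5/277866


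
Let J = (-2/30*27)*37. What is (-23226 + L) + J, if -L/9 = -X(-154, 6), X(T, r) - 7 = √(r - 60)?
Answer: -116148/5 + 27*I*√6 ≈ -23230.0 + 66.136*I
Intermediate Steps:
X(T, r) = 7 + √(-60 + r) (X(T, r) = 7 + √(r - 60) = 7 + √(-60 + r))
J = -333/5 (J = (-2*1/30*27)*37 = -1/15*27*37 = -9/5*37 = -333/5 ≈ -66.600)
L = 63 + 27*I*√6 (L = -(-9)*(7 + √(-60 + 6)) = -(-9)*(7 + √(-54)) = -(-9)*(7 + 3*I*√6) = -9*(-7 - 3*I*√6) = 63 + 27*I*√6 ≈ 63.0 + 66.136*I)
(-23226 + L) + J = (-23226 + (63 + 27*I*√6)) - 333/5 = (-23163 + 27*I*√6) - 333/5 = -116148/5 + 27*I*√6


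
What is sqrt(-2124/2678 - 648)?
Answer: 51*I*sqrt(447226)/1339 ≈ 25.471*I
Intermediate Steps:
sqrt(-2124/2678 - 648) = sqrt(-2124*1/2678 - 648) = sqrt(-1062/1339 - 648) = sqrt(-868734/1339) = 51*I*sqrt(447226)/1339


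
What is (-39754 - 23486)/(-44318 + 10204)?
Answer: 31620/17057 ≈ 1.8538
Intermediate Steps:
(-39754 - 23486)/(-44318 + 10204) = -63240/(-34114) = -63240*(-1/34114) = 31620/17057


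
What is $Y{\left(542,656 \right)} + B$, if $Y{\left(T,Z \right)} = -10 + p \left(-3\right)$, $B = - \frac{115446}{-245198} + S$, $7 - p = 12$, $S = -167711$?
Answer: $- \frac{20560530171}{122599} \approx -1.6771 \cdot 10^{5}$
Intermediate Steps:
$p = -5$ ($p = 7 - 12 = -5$)
$B = - \frac{20561143166}{122599}$ ($B = - \frac{115446}{-245198} - 167711 = \left(-115446\right) \left(- \frac{1}{245198}\right) - 167711 = \frac{57723}{122599} - 167711 = - \frac{20561143166}{122599} \approx -1.6771 \cdot 10^{5}$)
$Y{\left(T,Z \right)} = 5$ ($Y{\left(T,Z \right)} = -10 - -15 = -10 + 15 = 5$)
$Y{\left(542,656 \right)} + B = 5 - \frac{20561143166}{122599} = - \frac{20560530171}{122599}$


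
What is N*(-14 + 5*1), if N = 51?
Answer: -459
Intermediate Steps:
N*(-14 + 5*1) = 51*(-14 + 5*1) = 51*(-14 + 5) = 51*(-9) = -459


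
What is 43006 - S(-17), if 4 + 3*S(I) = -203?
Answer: 43075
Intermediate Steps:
S(I) = -69 (S(I) = -4/3 + (1/3)*(-203) = -4/3 - 203/3 = -69)
43006 - S(-17) = 43006 - 1*(-69) = 43006 + 69 = 43075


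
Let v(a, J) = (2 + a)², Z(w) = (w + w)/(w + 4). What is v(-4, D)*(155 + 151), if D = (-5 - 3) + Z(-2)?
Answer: 1224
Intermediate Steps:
Z(w) = 2*w/(4 + w) (Z(w) = (2*w)/(4 + w) = 2*w/(4 + w))
D = -10 (D = (-5 - 3) + 2*(-2)/(4 - 2) = -8 + 2*(-2)/2 = -8 + 2*(-2)*(½) = -8 - 2 = -10)
v(-4, D)*(155 + 151) = (2 - 4)²*(155 + 151) = (-2)²*306 = 4*306 = 1224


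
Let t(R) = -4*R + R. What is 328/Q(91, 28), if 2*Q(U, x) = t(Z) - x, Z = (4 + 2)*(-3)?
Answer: 328/13 ≈ 25.231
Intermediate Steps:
Z = -18 (Z = 6*(-3) = -18)
t(R) = -3*R
Q(U, x) = 27 - x/2 (Q(U, x) = (-3*(-18) - x)/2 = (54 - x)/2 = 27 - x/2)
328/Q(91, 28) = 328/(27 - 1/2*28) = 328/(27 - 14) = 328/13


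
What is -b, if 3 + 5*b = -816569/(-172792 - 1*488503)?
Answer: 1167316/3306475 ≈ 0.35304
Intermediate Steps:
b = -1167316/3306475 (b = -⅗ + (-816569/(-172792 - 1*488503))/5 = -⅗ + (-816569/(-172792 - 488503))/5 = -⅗ + (-816569/(-661295))/5 = -⅗ + (-816569*(-1/661295))/5 = -⅗ + (⅕)*(816569/661295) = -⅗ + 816569/3306475 = -1167316/3306475 ≈ -0.35304)
-b = -1*(-1167316/3306475) = 1167316/3306475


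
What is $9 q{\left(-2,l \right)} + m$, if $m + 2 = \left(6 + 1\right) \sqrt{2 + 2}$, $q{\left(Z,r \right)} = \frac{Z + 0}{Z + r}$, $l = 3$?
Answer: $-6$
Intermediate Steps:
$q{\left(Z,r \right)} = \frac{Z}{Z + r}$
$m = 12$ ($m = -2 + \left(6 + 1\right) \sqrt{2 + 2} = -2 + 7 \sqrt{4} = -2 + 7 \cdot 2 = -2 + 14 = 12$)
$9 q{\left(-2,l \right)} + m = 9 \left(- \frac{2}{-2 + 3}\right) + 12 = 9 \left(- \frac{2}{1}\right) + 12 = 9 \left(\left(-2\right) 1\right) + 12 = 9 \left(-2\right) + 12 = -18 + 12 = -6$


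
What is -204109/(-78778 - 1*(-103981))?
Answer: -204109/25203 ≈ -8.0986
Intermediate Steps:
-204109/(-78778 - 1*(-103981)) = -204109/(-78778 + 103981) = -204109/25203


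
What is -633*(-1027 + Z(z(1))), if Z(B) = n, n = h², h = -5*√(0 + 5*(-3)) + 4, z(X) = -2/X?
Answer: 877338 + 25320*I*√15 ≈ 8.7734e+5 + 98064.0*I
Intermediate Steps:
h = 4 - 5*I*√15 (h = -5*√(0 - 15) + 4 = -5*I*√15 + 4 = 4 - 5*I*√15 ≈ 4.0 - 19.365*I)
n = (4 - 5*I*√15)² ≈ -359.0 - 154.92*I
Z(B) = (4 - 5*I*√15)²
-633*(-1027 + Z(z(1))) = -633*(-1027 + (4 - 5*I*√15)²) = 650091 - 633*(4 - 5*I*√15)²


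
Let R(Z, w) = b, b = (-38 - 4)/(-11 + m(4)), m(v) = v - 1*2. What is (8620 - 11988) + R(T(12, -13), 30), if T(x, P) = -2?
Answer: -10090/3 ≈ -3363.3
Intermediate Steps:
m(v) = -2 + v (m(v) = v - 2 = -2 + v)
b = 14/3 (b = (-38 - 4)/(-11 + (-2 + 4)) = -42/(-11 + 2) = -42/(-9) = -42*(-⅑) = 14/3 ≈ 4.6667)
R(Z, w) = 14/3
(8620 - 11988) + R(T(12, -13), 30) = (8620 - 11988) + 14/3 = -3368 + 14/3 = -10090/3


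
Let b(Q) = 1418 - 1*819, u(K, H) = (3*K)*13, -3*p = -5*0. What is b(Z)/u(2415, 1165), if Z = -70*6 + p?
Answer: 599/94185 ≈ 0.0063598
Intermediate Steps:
p = 0 (p = -(-5)*0/3 = -⅓*0 = 0)
u(K, H) = 39*K
Z = -420 (Z = -70*6 + 0 = -14*30 + 0 = -420 + 0 = -420)
b(Q) = 599 (b(Q) = 1418 - 819 = 599)
b(Z)/u(2415, 1165) = 599/((39*2415)) = 599/94185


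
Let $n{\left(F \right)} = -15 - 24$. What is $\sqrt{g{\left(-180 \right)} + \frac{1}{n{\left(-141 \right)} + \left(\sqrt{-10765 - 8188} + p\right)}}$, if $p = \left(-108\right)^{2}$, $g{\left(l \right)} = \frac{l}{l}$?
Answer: $\sqrt{\frac{11626 + i \sqrt{18953}}{11625 + i \sqrt{18953}}} \approx 1.0 - 5.0 \cdot 10^{-7} i$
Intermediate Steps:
$g{\left(l \right)} = 1$
$p = 11664$
$n{\left(F \right)} = -39$ ($n{\left(F \right)} = -15 - 24 = -39$)
$\sqrt{g{\left(-180 \right)} + \frac{1}{n{\left(-141 \right)} + \left(\sqrt{-10765 - 8188} + p\right)}} = \sqrt{1 + \frac{1}{-39 + \left(\sqrt{-10765 - 8188} + 11664\right)}} = \sqrt{1 + \frac{1}{-39 + \left(\sqrt{-18953} + 11664\right)}} = \sqrt{1 + \frac{1}{-39 + \left(i \sqrt{18953} + 11664\right)}} = \sqrt{1 + \frac{1}{-39 + \left(11664 + i \sqrt{18953}\right)}} = \sqrt{1 + \frac{1}{11625 + i \sqrt{18953}}}$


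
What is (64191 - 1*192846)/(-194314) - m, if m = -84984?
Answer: 16513709631/194314 ≈ 84985.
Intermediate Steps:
(64191 - 1*192846)/(-194314) - m = (64191 - 1*192846)/(-194314) - 1*(-84984) = (64191 - 192846)*(-1/194314) + 84984 = -128655*(-1/194314) + 84984 = 128655/194314 + 84984 = 16513709631/194314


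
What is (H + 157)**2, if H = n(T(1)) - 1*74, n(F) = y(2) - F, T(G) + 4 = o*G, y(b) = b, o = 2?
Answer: 7569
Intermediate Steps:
T(G) = -4 + 2*G
n(F) = 2 - F
H = -70 (H = (2 - (-4 + 2*1)) - 1*74 = (2 - (-4 + 2)) - 74 = (2 - 1*(-2)) - 74 = (2 + 2) - 74 = 4 - 74 = -70)
(H + 157)**2 = (-70 + 157)**2 = 87**2 = 7569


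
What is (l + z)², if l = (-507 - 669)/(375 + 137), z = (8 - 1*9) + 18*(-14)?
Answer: 266962921/4096 ≈ 65177.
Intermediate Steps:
z = -253 (z = (8 - 9) - 252 = -1 - 252 = -253)
l = -147/64 (l = -1176/512 = -1176*1/512 = -147/64 ≈ -2.2969)
(l + z)² = (-147/64 - 253)² = (-16339/64)² = 266962921/4096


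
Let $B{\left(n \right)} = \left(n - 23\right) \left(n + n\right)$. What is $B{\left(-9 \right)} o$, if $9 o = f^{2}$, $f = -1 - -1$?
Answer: $0$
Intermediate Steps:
$B{\left(n \right)} = 2 n \left(-23 + n\right)$ ($B{\left(n \right)} = \left(-23 + n\right) 2 n = 2 n \left(-23 + n\right)$)
$f = 0$ ($f = -1 + 1 = 0$)
$o = 0$ ($o = \frac{0^{2}}{9} = \frac{1}{9} \cdot 0 = 0$)
$B{\left(-9 \right)} o = 2 \left(-9\right) \left(-23 - 9\right) 0 = 2 \left(-9\right) \left(-32\right) 0 = 576 \cdot 0 = 0$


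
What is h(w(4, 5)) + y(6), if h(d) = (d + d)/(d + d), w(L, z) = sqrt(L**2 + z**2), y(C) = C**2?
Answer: 37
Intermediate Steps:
h(d) = 1 (h(d) = (2*d)/((2*d)) = (2*d)*(1/(2*d)) = 1)
h(w(4, 5)) + y(6) = 1 + 6**2 = 1 + 36 = 37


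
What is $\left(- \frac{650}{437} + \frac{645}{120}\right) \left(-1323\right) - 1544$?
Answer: $- \frac{23378717}{3496} \approx -6687.3$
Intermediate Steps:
$\left(- \frac{650}{437} + \frac{645}{120}\right) \left(-1323\right) - 1544 = \left(\left(-650\right) \frac{1}{437} + 645 \cdot \frac{1}{120}\right) \left(-1323\right) - 1544 = \left(- \frac{650}{437} + \frac{43}{8}\right) \left(-1323\right) - 1544 = \frac{13591}{3496} \left(-1323\right) - 1544 = - \frac{17980893}{3496} - 1544 = - \frac{23378717}{3496}$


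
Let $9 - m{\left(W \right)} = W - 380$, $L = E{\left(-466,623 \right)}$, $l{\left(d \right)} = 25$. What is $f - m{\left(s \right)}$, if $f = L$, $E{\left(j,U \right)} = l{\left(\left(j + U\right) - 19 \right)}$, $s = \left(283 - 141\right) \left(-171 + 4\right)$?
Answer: $-24078$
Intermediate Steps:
$s = -23714$ ($s = 142 \left(-167\right) = -23714$)
$E{\left(j,U \right)} = 25$
$L = 25$
$m{\left(W \right)} = 389 - W$ ($m{\left(W \right)} = 9 - \left(W - 380\right) = 9 - \left(-380 + W\right) = 389 - W$)
$f = 25$
$f - m{\left(s \right)} = 25 - \left(389 - -23714\right) = 25 - \left(389 + 23714\right) = 25 - 24103 = -24078$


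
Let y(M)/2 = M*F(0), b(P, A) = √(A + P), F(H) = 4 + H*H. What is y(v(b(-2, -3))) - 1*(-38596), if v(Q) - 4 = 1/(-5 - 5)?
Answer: 193136/5 ≈ 38627.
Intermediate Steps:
F(H) = 4 + H²
v(Q) = 39/10 (v(Q) = 4 + 1/(-5 - 5) = 4 + 1/(-10) = 4 - ⅒ = 39/10)
y(M) = 8*M (y(M) = 2*(M*(4 + 0²)) = 2*(M*(4 + 0)) = 2*(M*4) = 2*(4*M) = 8*M)
y(v(b(-2, -3))) - 1*(-38596) = 8*(39/10) - 1*(-38596) = 156/5 + 38596 = 193136/5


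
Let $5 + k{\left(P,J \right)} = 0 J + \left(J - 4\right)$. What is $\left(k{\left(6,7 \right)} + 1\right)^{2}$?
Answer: $1$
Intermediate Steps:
$k{\left(P,J \right)} = -9 + J$ ($k{\left(P,J \right)} = -5 + \left(0 J + \left(J - 4\right)\right) = -5 + \left(0 + \left(-4 + J\right)\right) = -5 + \left(-4 + J\right) = -9 + J$)
$\left(k{\left(6,7 \right)} + 1\right)^{2} = \left(\left(-9 + 7\right) + 1\right)^{2} = \left(-2 + 1\right)^{2} = \left(-1\right)^{2} = 1$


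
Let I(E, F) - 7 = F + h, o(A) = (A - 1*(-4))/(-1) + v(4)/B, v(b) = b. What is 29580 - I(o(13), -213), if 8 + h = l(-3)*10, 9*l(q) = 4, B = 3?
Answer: 268106/9 ≈ 29790.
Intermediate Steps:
l(q) = 4/9 (l(q) = (⅑)*4 = 4/9)
o(A) = -8/3 - A (o(A) = (A - 1*(-4))/(-1) + 4/3 = (A + 4)*(-1) + 4*(⅓) = (4 + A)*(-1) + 4/3 = (-4 - A) + 4/3 = -8/3 - A)
h = -32/9 (h = -8 + (4/9)*10 = -8 + 40/9 = -32/9 ≈ -3.5556)
I(E, F) = 31/9 + F (I(E, F) = 7 + (F - 32/9) = 7 + (-32/9 + F) = 31/9 + F)
29580 - I(o(13), -213) = 29580 - (31/9 - 213) = 29580 - 1*(-1886/9) = 29580 + 1886/9 = 268106/9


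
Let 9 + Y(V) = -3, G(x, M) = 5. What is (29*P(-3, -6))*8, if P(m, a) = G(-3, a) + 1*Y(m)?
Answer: -1624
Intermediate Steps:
Y(V) = -12 (Y(V) = -9 - 3 = -12)
P(m, a) = -7 (P(m, a) = 5 + 1*(-12) = 5 - 12 = -7)
(29*P(-3, -6))*8 = (29*(-7))*8 = -203*8 = -1624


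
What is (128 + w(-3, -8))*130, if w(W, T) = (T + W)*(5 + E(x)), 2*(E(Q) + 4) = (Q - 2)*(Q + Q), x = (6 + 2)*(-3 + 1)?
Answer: -396630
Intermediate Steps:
x = -16 (x = 8*(-2) = -16)
E(Q) = -4 + Q*(-2 + Q) (E(Q) = -4 + ((Q - 2)*(Q + Q))/2 = -4 + ((-2 + Q)*(2*Q))/2 = -4 + (2*Q*(-2 + Q))/2 = -4 + Q*(-2 + Q))
w(W, T) = 289*T + 289*W (w(W, T) = (T + W)*(5 + (-4 + (-16)² - 2*(-16))) = (T + W)*(5 + (-4 + 256 + 32)) = (T + W)*(5 + 284) = (T + W)*289 = 289*T + 289*W)
(128 + w(-3, -8))*130 = (128 + (289*(-8) + 289*(-3)))*130 = (128 + (-2312 - 867))*130 = (128 - 3179)*130 = -3051*130 = -396630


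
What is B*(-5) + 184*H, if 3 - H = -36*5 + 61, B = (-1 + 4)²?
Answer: 22403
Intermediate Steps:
B = 9 (B = 3² = 9)
H = 122 (H = 3 - (-36*5 + 61) = 3 - (-180 + 61) = 3 - 1*(-119) = 3 + 119 = 122)
B*(-5) + 184*H = 9*(-5) + 184*122 = -45 + 22448 = 22403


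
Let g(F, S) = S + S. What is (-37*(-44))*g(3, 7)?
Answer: 22792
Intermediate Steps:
g(F, S) = 2*S
(-37*(-44))*g(3, 7) = (-37*(-44))*(2*7) = 1628*14 = 22792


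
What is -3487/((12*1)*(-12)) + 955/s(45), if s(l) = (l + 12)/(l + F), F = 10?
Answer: 2587453/2736 ≈ 945.71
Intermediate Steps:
s(l) = (12 + l)/(10 + l) (s(l) = (l + 12)/(l + 10) = (12 + l)/(10 + l))
-3487/((12*1)*(-12)) + 955/s(45) = -3487/((12*1)*(-12)) + 955/(((12 + 45)/(10 + 45))) = -3487/(12*(-12)) + 955/((57/55)) = -3487/(-144) + 955/(((1/55)*57)) = -3487*(-1/144) + 955/(57/55) = 3487/144 + 955*(55/57) = 3487/144 + 52525/57 = 2587453/2736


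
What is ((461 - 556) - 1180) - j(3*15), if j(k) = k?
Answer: -1320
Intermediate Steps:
((461 - 556) - 1180) - j(3*15) = ((461 - 556) - 1180) - 3*15 = (-95 - 1180) - 1*45 = -1275 - 45 = -1320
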